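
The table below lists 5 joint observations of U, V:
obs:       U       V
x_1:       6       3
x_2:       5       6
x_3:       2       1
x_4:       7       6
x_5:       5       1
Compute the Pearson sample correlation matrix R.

Step 1 — column means:
  mean(U) = (6 + 5 + 2 + 7 + 5) / 5 = 25/5 = 5
  mean(V) = (3 + 6 + 1 + 6 + 1) / 5 = 17/5 = 3.4

Step 2 — sample variances and covariances s[i,j] = (1/(n-1)) · Σ_k (x_{k,i} - mean_i) · (x_{k,j} - mean_j), with n-1 = 4:
  s[U,U] = ((1)·(1) + (0)·(0) + (-3)·(-3) + (2)·(2) + (0)·(0)) / 4 = 14/4 = 3.5
  s[U,V] = ((1)·(-0.4) + (0)·(2.6) + (-3)·(-2.4) + (2)·(2.6) + (0)·(-2.4)) / 4 = 12/4 = 3
  s[V,V] = ((-0.4)·(-0.4) + (2.6)·(2.6) + (-2.4)·(-2.4) + (2.6)·(2.6) + (-2.4)·(-2.4)) / 4 = 25.2/4 = 6.3
  Sample standard deviations s_i = √(s[i,i]):
  s(U) = √(3.5) = 1.8708
  s(V) = √(6.3) = 2.51

Step 3 — r_{ij} = s_{ij} / (s_i · s_j):
  r[U,U] = 1 (diagonal).
  r[U,V] = 3 / (1.8708 · 2.51) = 3 / 4.6957 = 0.6389
  r[V,V] = 1 (diagonal).

R is symmetric with unit diagonal. Assembling:

R = [[1, 0.6389],
 [0.6389, 1]]


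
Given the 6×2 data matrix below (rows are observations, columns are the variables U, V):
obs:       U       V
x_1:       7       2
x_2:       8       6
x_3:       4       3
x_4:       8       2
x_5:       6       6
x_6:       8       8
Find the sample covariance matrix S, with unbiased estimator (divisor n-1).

Step 1 — column means:
  mean(U) = (7 + 8 + 4 + 8 + 6 + 8) / 6 = 41/6 = 6.8333
  mean(V) = (2 + 6 + 3 + 2 + 6 + 8) / 6 = 27/6 = 4.5

Step 2 — sample covariance S[i,j] = (1/(n-1)) · Σ_k (x_{k,i} - mean_i) · (x_{k,j} - mean_j), with n-1 = 5.
  S[U,U] = ((0.1667)·(0.1667) + (1.1667)·(1.1667) + (-2.8333)·(-2.8333) + (1.1667)·(1.1667) + (-0.8333)·(-0.8333) + (1.1667)·(1.1667)) / 5 = 12.8333/5 = 2.5667
  S[U,V] = ((0.1667)·(-2.5) + (1.1667)·(1.5) + (-2.8333)·(-1.5) + (1.1667)·(-2.5) + (-0.8333)·(1.5) + (1.1667)·(3.5)) / 5 = 5.5/5 = 1.1
  S[V,V] = ((-2.5)·(-2.5) + (1.5)·(1.5) + (-1.5)·(-1.5) + (-2.5)·(-2.5) + (1.5)·(1.5) + (3.5)·(3.5)) / 5 = 31.5/5 = 6.3

S is symmetric (S[j,i] = S[i,j]). Assembling:

S = [[2.5667, 1.1],
 [1.1, 6.3]]


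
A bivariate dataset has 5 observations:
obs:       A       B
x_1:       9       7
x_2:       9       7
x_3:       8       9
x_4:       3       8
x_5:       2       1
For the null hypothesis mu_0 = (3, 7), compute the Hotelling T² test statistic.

Step 1 — sample mean vector:
  mean(A) = (9 + 9 + 8 + 3 + 2) / 5 = 31/5 = 6.2
  mean(B) = (7 + 7 + 9 + 8 + 1) / 5 = 32/5 = 6.4
  x̄ = (6.2, 6.4),  deviation x̄ - mu_0 = (6.2, 6.4) - (3, 7) = (3.2, -0.6).

Step 2 — sample covariance matrix, S[i,j] = (1/(n-1)) · Σ_k (x_{k,i} - mean_i) · (x_{k,j} - mean_j), divisor n-1 = 4:
  S[A,A] = ((2.8)·(2.8) + (2.8)·(2.8) + (1.8)·(1.8) + (-3.2)·(-3.2) + (-4.2)·(-4.2)) / 4 = 46.8/4 = 11.7
  S[A,B] = ((2.8)·(0.6) + (2.8)·(0.6) + (1.8)·(2.6) + (-3.2)·(1.6) + (-4.2)·(-5.4)) / 4 = 25.6/4 = 6.4
  S[B,B] = ((0.6)·(0.6) + (0.6)·(0.6) + (2.6)·(2.6) + (1.6)·(1.6) + (-5.4)·(-5.4)) / 4 = 39.2/4 = 9.8
  S = [[11.7, 6.4],
 [6.4, 9.8]].

Step 3 — invert S. det(S) = 11.7·9.8 - (6.4)² = 73.7.
  S^{-1} = (1/det) · [[d, -b], [-b, a]] = [[0.133, -0.0868],
 [-0.0868, 0.1588]].

Step 4 — quadratic form (x̄ - mu_0)^T · S^{-1} · (x̄ - mu_0):
  S^{-1} · (x̄ - mu_0) = (0.4776, -0.3731),
  (x̄ - mu_0)^T · [...] = (3.2)·(0.4776) + (-0.6)·(-0.3731) = 1.7522.

Step 5 — scale by n: T² = 5 · 1.7522 = 8.7612.

T² ≈ 8.7612


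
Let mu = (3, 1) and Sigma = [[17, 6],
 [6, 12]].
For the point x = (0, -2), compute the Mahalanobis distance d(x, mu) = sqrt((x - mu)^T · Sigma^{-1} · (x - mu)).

Step 1 — centre the observation: (x - mu) = (-3, -3).

Step 2 — invert Sigma. det(Sigma) = 17·12 - (6)² = 168.
  Sigma^{-1} = (1/det) · [[d, -b], [-b, a]] = [[0.0714, -0.0357],
 [-0.0357, 0.1012]].

Step 3 — form the quadratic (x - mu)^T · Sigma^{-1} · (x - mu):
  Sigma^{-1} · (x - mu) = (-0.1071, -0.1964).
  (x - mu)^T · [Sigma^{-1} · (x - mu)] = (-3)·(-0.1071) + (-3)·(-0.1964) = 0.9107.

Step 4 — take square root: d = √(0.9107) ≈ 0.9543.

d(x, mu) = √(0.9107) ≈ 0.9543


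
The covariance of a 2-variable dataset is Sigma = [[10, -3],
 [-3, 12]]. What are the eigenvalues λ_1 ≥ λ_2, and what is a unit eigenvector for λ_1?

Step 1 — characteristic polynomial of 2×2 Sigma:
  det(Sigma - λI) = λ² - trace · λ + det = 0.
  trace = 10 + 12 = 22, det = 10·12 - (-3)² = 111.
Step 2 — discriminant:
  Δ = trace² - 4·det = 484 - 444 = 40.
Step 3 — eigenvalues:
  λ = (trace ± √Δ)/2 = (22 ± 6.3246)/2,
  λ_1 = 14.1623,  λ_2 = 7.8377.

Step 4 — unit eigenvector for λ_1: solve (Sigma - λ_1 I)v = 0. First row:
  (10 - 14.1623)·v_x + (-3)·v_y = 0, i.e. (-4.1623)·v_x + (-3)·v_y = 0,
  so v ∝ (b, λ_1 - a) = (-3, 4.1623); multiply by -1 so the first entry is positive: u = (3, -4.1623).
  ||u|| = √((3)² + (-4.1623)²) = √(26.3246) ≈ 5.1307,
  v_1 = u/||u|| ≈ (0.5847, -0.8112) (||v_1|| = 1).

λ_1 = 14.1623,  λ_2 = 7.8377;  v_1 ≈ (0.5847, -0.8112)


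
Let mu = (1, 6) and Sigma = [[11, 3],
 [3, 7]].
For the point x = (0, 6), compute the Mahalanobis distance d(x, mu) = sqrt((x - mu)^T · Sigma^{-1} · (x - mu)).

Step 1 — centre the observation: (x - mu) = (-1, 0).

Step 2 — invert Sigma. det(Sigma) = 11·7 - (3)² = 68.
  Sigma^{-1} = (1/det) · [[d, -b], [-b, a]] = [[0.1029, -0.0441],
 [-0.0441, 0.1618]].

Step 3 — form the quadratic (x - mu)^T · Sigma^{-1} · (x - mu):
  Sigma^{-1} · (x - mu) = (-0.1029, 0.0441).
  (x - mu)^T · [Sigma^{-1} · (x - mu)] = (-1)·(-0.1029) + (0)·(0.0441) = 0.1029.

Step 4 — take square root: d = √(0.1029) ≈ 0.3208.

d(x, mu) = √(0.1029) ≈ 0.3208


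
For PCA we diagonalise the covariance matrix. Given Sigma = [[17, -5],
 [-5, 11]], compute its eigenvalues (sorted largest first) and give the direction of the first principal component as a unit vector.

Step 1 — characteristic polynomial of 2×2 Sigma:
  det(Sigma - λI) = λ² - trace · λ + det = 0.
  trace = 17 + 11 = 28, det = 17·11 - (-5)² = 162.
Step 2 — discriminant:
  Δ = trace² - 4·det = 784 - 648 = 136.
Step 3 — eigenvalues:
  λ = (trace ± √Δ)/2 = (28 ± 11.6619)/2,
  λ_1 = 19.831,  λ_2 = 8.169.

Step 4 — unit eigenvector for λ_1: solve (Sigma - λ_1 I)v = 0. First row:
  (17 - 19.831)·v_x + (-5)·v_y = 0, i.e. (-2.831)·v_x + (-5)·v_y = 0,
  so v ∝ (b, λ_1 - a) = (-5, 2.831); multiply by -1 so the first entry is positive: u = (5, -2.831).
  ||u|| = √((5)² + (-2.831)²) = √(33.0143) ≈ 5.7458,
  v_1 = u/||u|| ≈ (0.8702, -0.4927) (||v_1|| = 1).

λ_1 = 19.831,  λ_2 = 8.169;  v_1 ≈ (0.8702, -0.4927)


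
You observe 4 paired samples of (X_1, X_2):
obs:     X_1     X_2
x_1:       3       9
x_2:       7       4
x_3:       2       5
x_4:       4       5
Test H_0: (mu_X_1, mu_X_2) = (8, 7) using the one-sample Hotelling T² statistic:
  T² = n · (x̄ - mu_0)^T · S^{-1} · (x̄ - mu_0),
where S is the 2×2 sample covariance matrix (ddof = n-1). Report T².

Step 1 — sample mean vector:
  mean(X_1) = (3 + 7 + 2 + 4) / 4 = 16/4 = 4
  mean(X_2) = (9 + 4 + 5 + 5) / 4 = 23/4 = 5.75
  x̄ = (4, 5.75),  deviation x̄ - mu_0 = (4, 5.75) - (8, 7) = (-4, -1.25).

Step 2 — sample covariance matrix, S[i,j] = (1/(n-1)) · Σ_k (x_{k,i} - mean_i) · (x_{k,j} - mean_j), divisor n-1 = 3:
  S[X_1,X_1] = ((-1)·(-1) + (3)·(3) + (-2)·(-2) + (0)·(0)) / 3 = 14/3 = 4.6667
  S[X_1,X_2] = ((-1)·(3.25) + (3)·(-1.75) + (-2)·(-0.75) + (0)·(-0.75)) / 3 = -7/3 = -2.3333
  S[X_2,X_2] = ((3.25)·(3.25) + (-1.75)·(-1.75) + (-0.75)·(-0.75) + (-0.75)·(-0.75)) / 3 = 14.75/3 = 4.9167
  S = [[4.6667, -2.3333],
 [-2.3333, 4.9167]].

Step 3 — invert S. det(S) = 4.6667·4.9167 - (-2.3333)² = 17.5.
  S^{-1} = (1/det) · [[d, -b], [-b, a]] = [[0.281, 0.1333],
 [0.1333, 0.2667]].

Step 4 — quadratic form (x̄ - mu_0)^T · S^{-1} · (x̄ - mu_0):
  S^{-1} · (x̄ - mu_0) = (-1.2905, -0.8667),
  (x̄ - mu_0)^T · [...] = (-4)·(-1.2905) + (-1.25)·(-0.8667) = 6.2452.

Step 5 — scale by n: T² = 4 · 6.2452 = 24.981.

T² ≈ 24.981


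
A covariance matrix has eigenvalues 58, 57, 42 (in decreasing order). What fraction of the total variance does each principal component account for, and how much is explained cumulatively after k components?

Step 1 — total variance = trace(Sigma) = Σ λ_i = 58 + 57 + 42 = 157.

Step 2 — fraction explained by component i = λ_i / Σ λ:
  PC1: 58/157 = 0.3694
  PC2: 57/157 = 0.3631
  PC3: 42/157 = 0.2675

Step 3 — cumulative fraction after k components = (λ_1 + ... + λ_k) / Σ λ:
  k = 1: 58/157 = 0.3694
  k = 2: (58 + 57)/157 = 115/157 = 0.7325
  k = 3: (58 + 57 + 42)/157 = 157/157 = 1

Summary (fraction, with percent):

explained: PC1 0.3694 (36.94%), PC2 0.3631 (36.31%), PC3 0.2675 (26.75%);  cumulative: 0.3694, 0.7325, 1


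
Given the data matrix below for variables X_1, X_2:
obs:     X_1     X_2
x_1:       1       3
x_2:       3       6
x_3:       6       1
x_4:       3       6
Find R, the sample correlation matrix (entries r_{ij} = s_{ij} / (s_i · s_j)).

Step 1 — column means:
  mean(X_1) = (1 + 3 + 6 + 3) / 4 = 13/4 = 3.25
  mean(X_2) = (3 + 6 + 1 + 6) / 4 = 16/4 = 4

Step 2 — sample variances and covariances s[i,j] = (1/(n-1)) · Σ_k (x_{k,i} - mean_i) · (x_{k,j} - mean_j), with n-1 = 3:
  s[X_1,X_1] = ((-2.25)·(-2.25) + (-0.25)·(-0.25) + (2.75)·(2.75) + (-0.25)·(-0.25)) / 3 = 12.75/3 = 4.25
  s[X_1,X_2] = ((-2.25)·(-1) + (-0.25)·(2) + (2.75)·(-3) + (-0.25)·(2)) / 3 = -7/3 = -2.3333
  s[X_2,X_2] = ((-1)·(-1) + (2)·(2) + (-3)·(-3) + (2)·(2)) / 3 = 18/3 = 6
  Sample standard deviations s_i = √(s[i,i]):
  s(X_1) = √(4.25) = 2.0616
  s(X_2) = √(6) = 2.4495

Step 3 — r_{ij} = s_{ij} / (s_i · s_j):
  r[X_1,X_1] = 1 (diagonal).
  r[X_1,X_2] = -2.3333 / (2.0616 · 2.4495) = -2.3333 / 5.0498 = -0.4621
  r[X_2,X_2] = 1 (diagonal).

R is symmetric with unit diagonal. Assembling:

R = [[1, -0.4621],
 [-0.4621, 1]]


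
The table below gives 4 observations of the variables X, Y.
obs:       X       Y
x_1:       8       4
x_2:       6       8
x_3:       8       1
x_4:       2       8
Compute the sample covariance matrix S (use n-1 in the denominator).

Step 1 — column means:
  mean(X) = (8 + 6 + 8 + 2) / 4 = 24/4 = 6
  mean(Y) = (4 + 8 + 1 + 8) / 4 = 21/4 = 5.25

Step 2 — sample covariance S[i,j] = (1/(n-1)) · Σ_k (x_{k,i} - mean_i) · (x_{k,j} - mean_j), with n-1 = 3.
  S[X,X] = ((2)·(2) + (0)·(0) + (2)·(2) + (-4)·(-4)) / 3 = 24/3 = 8
  S[X,Y] = ((2)·(-1.25) + (0)·(2.75) + (2)·(-4.25) + (-4)·(2.75)) / 3 = -22/3 = -7.3333
  S[Y,Y] = ((-1.25)·(-1.25) + (2.75)·(2.75) + (-4.25)·(-4.25) + (2.75)·(2.75)) / 3 = 34.75/3 = 11.5833

S is symmetric (S[j,i] = S[i,j]). Assembling:

S = [[8, -7.3333],
 [-7.3333, 11.5833]]


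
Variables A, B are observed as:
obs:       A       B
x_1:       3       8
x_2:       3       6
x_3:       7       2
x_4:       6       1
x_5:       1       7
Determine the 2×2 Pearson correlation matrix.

Step 1 — column means:
  mean(A) = (3 + 3 + 7 + 6 + 1) / 5 = 20/5 = 4
  mean(B) = (8 + 6 + 2 + 1 + 7) / 5 = 24/5 = 4.8

Step 2 — sample variances and covariances s[i,j] = (1/(n-1)) · Σ_k (x_{k,i} - mean_i) · (x_{k,j} - mean_j), with n-1 = 4:
  s[A,A] = ((-1)·(-1) + (-1)·(-1) + (3)·(3) + (2)·(2) + (-3)·(-3)) / 4 = 24/4 = 6
  s[A,B] = ((-1)·(3.2) + (-1)·(1.2) + (3)·(-2.8) + (2)·(-3.8) + (-3)·(2.2)) / 4 = -27/4 = -6.75
  s[B,B] = ((3.2)·(3.2) + (1.2)·(1.2) + (-2.8)·(-2.8) + (-3.8)·(-3.8) + (2.2)·(2.2)) / 4 = 38.8/4 = 9.7
  Sample standard deviations s_i = √(s[i,i]):
  s(A) = √(6) = 2.4495
  s(B) = √(9.7) = 3.1145

Step 3 — r_{ij} = s_{ij} / (s_i · s_j):
  r[A,A] = 1 (diagonal).
  r[A,B] = -6.75 / (2.4495 · 3.1145) = -6.75 / 7.6289 = -0.8848
  r[B,B] = 1 (diagonal).

R is symmetric with unit diagonal. Assembling:

R = [[1, -0.8848],
 [-0.8848, 1]]


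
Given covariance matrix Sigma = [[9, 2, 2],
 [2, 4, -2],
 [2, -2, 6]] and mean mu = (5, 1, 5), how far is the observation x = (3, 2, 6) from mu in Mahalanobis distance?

Step 1 — centre the observation: (x - mu) = (-2, 1, 1).

Step 2 — invert Sigma (cofactor / det for 3×3, or solve directly):
  Sigma^{-1} = [[0.1613, -0.129, -0.0968],
 [-0.129, 0.4032, 0.1774],
 [-0.0968, 0.1774, 0.2581]].

Step 3 — form the quadratic (x - mu)^T · Sigma^{-1} · (x - mu):
  Sigma^{-1} · (x - mu) = (-0.5484, 0.8387, 0.629).
  (x - mu)^T · [Sigma^{-1} · (x - mu)] = (-2)·(-0.5484) + (1)·(0.8387) + (1)·(0.629) = 2.5645.

Step 4 — take square root: d = √(2.5645) ≈ 1.6014.

d(x, mu) = √(2.5645) ≈ 1.6014


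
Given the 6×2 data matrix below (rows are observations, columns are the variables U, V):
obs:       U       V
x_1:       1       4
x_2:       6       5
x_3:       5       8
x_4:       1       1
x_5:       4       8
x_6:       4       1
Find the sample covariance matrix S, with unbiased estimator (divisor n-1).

Step 1 — column means:
  mean(U) = (1 + 6 + 5 + 1 + 4 + 4) / 6 = 21/6 = 3.5
  mean(V) = (4 + 5 + 8 + 1 + 8 + 1) / 6 = 27/6 = 4.5

Step 2 — sample covariance S[i,j] = (1/(n-1)) · Σ_k (x_{k,i} - mean_i) · (x_{k,j} - mean_j), with n-1 = 5.
  S[U,U] = ((-2.5)·(-2.5) + (2.5)·(2.5) + (1.5)·(1.5) + (-2.5)·(-2.5) + (0.5)·(0.5) + (0.5)·(0.5)) / 5 = 21.5/5 = 4.3
  S[U,V] = ((-2.5)·(-0.5) + (2.5)·(0.5) + (1.5)·(3.5) + (-2.5)·(-3.5) + (0.5)·(3.5) + (0.5)·(-3.5)) / 5 = 16.5/5 = 3.3
  S[V,V] = ((-0.5)·(-0.5) + (0.5)·(0.5) + (3.5)·(3.5) + (-3.5)·(-3.5) + (3.5)·(3.5) + (-3.5)·(-3.5)) / 5 = 49.5/5 = 9.9

S is symmetric (S[j,i] = S[i,j]). Assembling:

S = [[4.3, 3.3],
 [3.3, 9.9]]


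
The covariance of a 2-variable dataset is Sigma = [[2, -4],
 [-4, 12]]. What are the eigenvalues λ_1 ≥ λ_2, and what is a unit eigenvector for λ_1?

Step 1 — characteristic polynomial of 2×2 Sigma:
  det(Sigma - λI) = λ² - trace · λ + det = 0.
  trace = 2 + 12 = 14, det = 2·12 - (-4)² = 8.
Step 2 — discriminant:
  Δ = trace² - 4·det = 196 - 32 = 164.
Step 3 — eigenvalues:
  λ = (trace ± √Δ)/2 = (14 ± 12.8062)/2,
  λ_1 = 13.4031,  λ_2 = 0.5969.

Step 4 — unit eigenvector for λ_1: solve (Sigma - λ_1 I)v = 0. First row:
  (2 - 13.4031)·v_x + (-4)·v_y = 0, i.e. (-11.4031)·v_x + (-4)·v_y = 0,
  so v ∝ (b, λ_1 - a) = (-4, 11.4031); multiply by -1 so the first entry is positive: u = (4, -11.4031).
  ||u|| = √((4)² + (-11.4031)²) = √(146.0312) ≈ 12.0843,
  v_1 = u/||u|| ≈ (0.331, -0.9436) (||v_1|| = 1).

λ_1 = 13.4031,  λ_2 = 0.5969;  v_1 ≈ (0.331, -0.9436)


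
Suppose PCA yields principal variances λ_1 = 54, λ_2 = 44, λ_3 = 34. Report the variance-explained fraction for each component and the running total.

Step 1 — total variance = trace(Sigma) = Σ λ_i = 54 + 44 + 34 = 132.

Step 2 — fraction explained by component i = λ_i / Σ λ:
  PC1: 54/132 = 0.4091
  PC2: 44/132 = 0.3333
  PC3: 34/132 = 0.2576

Step 3 — cumulative fraction after k components = (λ_1 + ... + λ_k) / Σ λ:
  k = 1: 54/132 = 0.4091
  k = 2: (54 + 44)/132 = 98/132 = 0.7424
  k = 3: (54 + 44 + 34)/132 = 132/132 = 1

Summary (fraction, with percent):

explained: PC1 0.4091 (40.91%), PC2 0.3333 (33.33%), PC3 0.2576 (25.76%);  cumulative: 0.4091, 0.7424, 1


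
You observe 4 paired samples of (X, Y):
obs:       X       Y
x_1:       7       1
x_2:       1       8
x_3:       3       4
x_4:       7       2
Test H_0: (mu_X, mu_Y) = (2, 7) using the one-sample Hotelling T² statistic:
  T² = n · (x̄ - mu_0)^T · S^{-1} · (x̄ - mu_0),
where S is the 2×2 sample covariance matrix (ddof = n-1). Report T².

Step 1 — sample mean vector:
  mean(X) = (7 + 1 + 3 + 7) / 4 = 18/4 = 4.5
  mean(Y) = (1 + 8 + 4 + 2) / 4 = 15/4 = 3.75
  x̄ = (4.5, 3.75),  deviation x̄ - mu_0 = (4.5, 3.75) - (2, 7) = (2.5, -3.25).

Step 2 — sample covariance matrix, S[i,j] = (1/(n-1)) · Σ_k (x_{k,i} - mean_i) · (x_{k,j} - mean_j), divisor n-1 = 3:
  S[X,X] = ((2.5)·(2.5) + (-3.5)·(-3.5) + (-1.5)·(-1.5) + (2.5)·(2.5)) / 3 = 27/3 = 9
  S[X,Y] = ((2.5)·(-2.75) + (-3.5)·(4.25) + (-1.5)·(0.25) + (2.5)·(-1.75)) / 3 = -26.5/3 = -8.8333
  S[Y,Y] = ((-2.75)·(-2.75) + (4.25)·(4.25) + (0.25)·(0.25) + (-1.75)·(-1.75)) / 3 = 28.75/3 = 9.5833
  S = [[9, -8.8333],
 [-8.8333, 9.5833]].

Step 3 — invert S. det(S) = 9·9.5833 - (-8.8333)² = 8.2222.
  S^{-1} = (1/det) · [[d, -b], [-b, a]] = [[1.1655, 1.0743],
 [1.0743, 1.0946]].

Step 4 — quadratic form (x̄ - mu_0)^T · S^{-1} · (x̄ - mu_0):
  S^{-1} · (x̄ - mu_0) = (-0.5777, -0.8716),
  (x̄ - mu_0)^T · [...] = (2.5)·(-0.5777) + (-3.25)·(-0.8716) = 1.3885.

Step 5 — scale by n: T² = 4 · 1.3885 = 5.5541.

T² ≈ 5.5541


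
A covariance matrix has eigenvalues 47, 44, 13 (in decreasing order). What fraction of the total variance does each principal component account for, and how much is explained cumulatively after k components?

Step 1 — total variance = trace(Sigma) = Σ λ_i = 47 + 44 + 13 = 104.

Step 2 — fraction explained by component i = λ_i / Σ λ:
  PC1: 47/104 = 0.4519
  PC2: 44/104 = 0.4231
  PC3: 13/104 = 0.125

Step 3 — cumulative fraction after k components = (λ_1 + ... + λ_k) / Σ λ:
  k = 1: 47/104 = 0.4519
  k = 2: (47 + 44)/104 = 91/104 = 0.875
  k = 3: (47 + 44 + 13)/104 = 104/104 = 1

Summary (fraction, with percent):

explained: PC1 0.4519 (45.19%), PC2 0.4231 (42.31%), PC3 0.125 (12.5%);  cumulative: 0.4519, 0.875, 1


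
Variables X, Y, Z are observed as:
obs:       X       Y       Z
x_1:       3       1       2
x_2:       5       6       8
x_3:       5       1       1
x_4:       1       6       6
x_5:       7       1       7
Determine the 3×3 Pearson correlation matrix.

Step 1 — column means:
  mean(X) = (3 + 5 + 5 + 1 + 7) / 5 = 21/5 = 4.2
  mean(Y) = (1 + 6 + 1 + 6 + 1) / 5 = 15/5 = 3
  mean(Z) = (2 + 8 + 1 + 6 + 7) / 5 = 24/5 = 4.8

Step 2 — sample variances and covariances s[i,j] = (1/(n-1)) · Σ_k (x_{k,i} - mean_i) · (x_{k,j} - mean_j), with n-1 = 4:
  s[X,X] = ((-1.2)·(-1.2) + (0.8)·(0.8) + (0.8)·(0.8) + (-3.2)·(-3.2) + (2.8)·(2.8)) / 4 = 20.8/4 = 5.2
  s[X,Y] = ((-1.2)·(-2) + (0.8)·(3) + (0.8)·(-2) + (-3.2)·(3) + (2.8)·(-2)) / 4 = -12/4 = -3
  s[X,Z] = ((-1.2)·(-2.8) + (0.8)·(3.2) + (0.8)·(-3.8) + (-3.2)·(1.2) + (2.8)·(2.2)) / 4 = 5.2/4 = 1.3
  s[Y,Y] = ((-2)·(-2) + (3)·(3) + (-2)·(-2) + (3)·(3) + (-2)·(-2)) / 4 = 30/4 = 7.5
  s[Y,Z] = ((-2)·(-2.8) + (3)·(3.2) + (-2)·(-3.8) + (3)·(1.2) + (-2)·(2.2)) / 4 = 22/4 = 5.5
  s[Z,Z] = ((-2.8)·(-2.8) + (3.2)·(3.2) + (-3.8)·(-3.8) + (1.2)·(1.2) + (2.2)·(2.2)) / 4 = 38.8/4 = 9.7
  Sample standard deviations s_i = √(s[i,i]):
  s(X) = √(5.2) = 2.2804
  s(Y) = √(7.5) = 2.7386
  s(Z) = √(9.7) = 3.1145

Step 3 — r_{ij} = s_{ij} / (s_i · s_j):
  r[X,X] = 1 (diagonal).
  r[X,Y] = -3 / (2.2804 · 2.7386) = -3 / 6.245 = -0.4804
  r[X,Z] = 1.3 / (2.2804 · 3.1145) = 1.3 / 7.1021 = 0.183
  r[Y,Y] = 1 (diagonal).
  r[Y,Z] = 5.5 / (2.7386 · 3.1145) = 5.5 / 8.5294 = 0.6448
  r[Z,Z] = 1 (diagonal).

R is symmetric with unit diagonal. Assembling:

R = [[1, -0.4804, 0.183],
 [-0.4804, 1, 0.6448],
 [0.183, 0.6448, 1]]


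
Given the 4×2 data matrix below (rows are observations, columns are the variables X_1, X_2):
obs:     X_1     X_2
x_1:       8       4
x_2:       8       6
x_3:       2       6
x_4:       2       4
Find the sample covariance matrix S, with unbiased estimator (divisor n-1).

Step 1 — column means:
  mean(X_1) = (8 + 8 + 2 + 2) / 4 = 20/4 = 5
  mean(X_2) = (4 + 6 + 6 + 4) / 4 = 20/4 = 5

Step 2 — sample covariance S[i,j] = (1/(n-1)) · Σ_k (x_{k,i} - mean_i) · (x_{k,j} - mean_j), with n-1 = 3.
  S[X_1,X_1] = ((3)·(3) + (3)·(3) + (-3)·(-3) + (-3)·(-3)) / 3 = 36/3 = 12
  S[X_1,X_2] = ((3)·(-1) + (3)·(1) + (-3)·(1) + (-3)·(-1)) / 3 = 0/3 = 0
  S[X_2,X_2] = ((-1)·(-1) + (1)·(1) + (1)·(1) + (-1)·(-1)) / 3 = 4/3 = 1.3333

S is symmetric (S[j,i] = S[i,j]). Assembling:

S = [[12, 0],
 [0, 1.3333]]


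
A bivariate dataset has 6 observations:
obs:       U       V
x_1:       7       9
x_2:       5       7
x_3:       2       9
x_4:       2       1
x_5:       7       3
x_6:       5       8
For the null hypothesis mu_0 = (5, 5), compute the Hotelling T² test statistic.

Step 1 — sample mean vector:
  mean(U) = (7 + 5 + 2 + 2 + 7 + 5) / 6 = 28/6 = 4.6667
  mean(V) = (9 + 7 + 9 + 1 + 3 + 8) / 6 = 37/6 = 6.1667
  x̄ = (4.6667, 6.1667),  deviation x̄ - mu_0 = (4.6667, 6.1667) - (5, 5) = (-0.3333, 1.1667).

Step 2 — sample covariance matrix, S[i,j] = (1/(n-1)) · Σ_k (x_{k,i} - mean_i) · (x_{k,j} - mean_j), divisor n-1 = 5:
  S[U,U] = ((2.3333)·(2.3333) + (0.3333)·(0.3333) + (-2.6667)·(-2.6667) + (-2.6667)·(-2.6667) + (2.3333)·(2.3333) + (0.3333)·(0.3333)) / 5 = 25.3333/5 = 5.0667
  S[U,V] = ((2.3333)·(2.8333) + (0.3333)·(0.8333) + (-2.6667)·(2.8333) + (-2.6667)·(-5.1667) + (2.3333)·(-3.1667) + (0.3333)·(1.8333)) / 5 = 6.3333/5 = 1.2667
  S[V,V] = ((2.8333)·(2.8333) + (0.8333)·(0.8333) + (2.8333)·(2.8333) + (-5.1667)·(-5.1667) + (-3.1667)·(-3.1667) + (1.8333)·(1.8333)) / 5 = 56.8333/5 = 11.3667
  S = [[5.0667, 1.2667],
 [1.2667, 11.3667]].

Step 3 — invert S. det(S) = 5.0667·11.3667 - (1.2667)² = 55.9867.
  S^{-1} = (1/det) · [[d, -b], [-b, a]] = [[0.203, -0.0226],
 [-0.0226, 0.0905]].

Step 4 — quadratic form (x̄ - mu_0)^T · S^{-1} · (x̄ - mu_0):
  S^{-1} · (x̄ - mu_0) = (-0.0941, 0.1131),
  (x̄ - mu_0)^T · [...] = (-0.3333)·(-0.0941) + (1.1667)·(0.1131) = 0.1633.

Step 5 — scale by n: T² = 6 · 0.1633 = 0.98.

T² ≈ 0.98


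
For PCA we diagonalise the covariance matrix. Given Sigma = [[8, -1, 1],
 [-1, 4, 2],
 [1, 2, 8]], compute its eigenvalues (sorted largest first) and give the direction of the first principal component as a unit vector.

Step 1 — characteristic polynomial p(λ) = det(λI - Sigma) = λ³ - tr·λ² + c_1·λ - det, where tr = trace, c_1 = sum of the principal 2×2 minors, det = det(Sigma):
  tr = 8 + 4 + 8 = 20,
  c_1 = (8·4 - (-1)²) + (8·8 - (1)²) + (4·8 - (2)²) = 31 + 63 + 28 = 122,
  det = 8·(4·8 - (2)²) - (-1)·((-1)·8 - (2)·(1)) + (1)·((-1)·(2) - 4·(1)) = 8·(28) - (-1)·(-10) + (1)·(-6) = 208.
  So p(λ) = λ³ - 20λ² + 122λ - 208.
Step 2 — look for an integer root (rational root theorem: any rational root is an integer divisor of 208). Testing λ = 8:
  p(8) = 512 - 1280 + 976 - 208 = 0  ✓
  Dividing out (λ - 8): p(λ) = (λ - 8)(λ² - 12λ + 26).
Step 3 — remaining eigenvalues from the quadratic λ² - 12λ + 26 = 0:
  Δ = 12² - 4·26 = 144 - 104 = 40,  λ = (12 ± √40)/2 = (12 ± 6.3246)/2 ≈ 9.1623 or 2.8377.
  Sorted: λ_1 = 9.1623,  λ_2 = 8,  λ_3 = 2.8377  (check: sum = 20 = tr ✓).

Step 4 — unit eigenvector for λ_1 ≈ 9.1623: v spans the null space of (Sigma - λ_1 I), whose rows are
  r_1 = (-1.1623, -1, 1),  r_2 = (-1, -5.1623, 2),  r_3 = (1, 2, -1.1623).
  v is orthogonal to every row, so take v ∝ r_1 × r_2 = ((-1)·(2) - (1)·(-5.1623), (1)·(-1) - (-1.1623)·(2), (-1.1623)·(-5.1623) - (-1)·(-1)) ≈ (3.1623, 1.3246, 5).
  Let u = (3.1623, 1.3246, 5).
  ||u|| = √((3.1623)² + (1.3246)² + (5)²) = √(36.7544) ≈ 6.0625,  v_1 = u/||u|| ≈ (0.5216, 0.2185, 0.8247) (||v_1|| = 1).

λ_1 = 9.1623,  λ_2 = 8,  λ_3 = 2.8377;  v_1 ≈ (0.5216, 0.2185, 0.8247)


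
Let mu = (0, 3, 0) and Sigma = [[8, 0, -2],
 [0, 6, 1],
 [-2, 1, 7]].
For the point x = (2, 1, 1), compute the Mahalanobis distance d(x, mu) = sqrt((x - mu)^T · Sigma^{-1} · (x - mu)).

Step 1 — centre the observation: (x - mu) = (2, -2, 1).

Step 2 — invert Sigma (cofactor / det for 3×3, or solve directly):
  Sigma^{-1} = [[0.1349, -0.0066, 0.0395],
 [-0.0066, 0.1711, -0.0263],
 [0.0395, -0.0263, 0.1579]].

Step 3 — form the quadratic (x - mu)^T · Sigma^{-1} · (x - mu):
  Sigma^{-1} · (x - mu) = (0.3224, -0.3816, 0.2895).
  (x - mu)^T · [Sigma^{-1} · (x - mu)] = (2)·(0.3224) + (-2)·(-0.3816) + (1)·(0.2895) = 1.6974.

Step 4 — take square root: d = √(1.6974) ≈ 1.3028.

d(x, mu) = √(1.6974) ≈ 1.3028


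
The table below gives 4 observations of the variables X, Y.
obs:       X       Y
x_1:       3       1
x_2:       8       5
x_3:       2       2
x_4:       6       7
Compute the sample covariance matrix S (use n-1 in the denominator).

Step 1 — column means:
  mean(X) = (3 + 8 + 2 + 6) / 4 = 19/4 = 4.75
  mean(Y) = (1 + 5 + 2 + 7) / 4 = 15/4 = 3.75

Step 2 — sample covariance S[i,j] = (1/(n-1)) · Σ_k (x_{k,i} - mean_i) · (x_{k,j} - mean_j), with n-1 = 3.
  S[X,X] = ((-1.75)·(-1.75) + (3.25)·(3.25) + (-2.75)·(-2.75) + (1.25)·(1.25)) / 3 = 22.75/3 = 7.5833
  S[X,Y] = ((-1.75)·(-2.75) + (3.25)·(1.25) + (-2.75)·(-1.75) + (1.25)·(3.25)) / 3 = 17.75/3 = 5.9167
  S[Y,Y] = ((-2.75)·(-2.75) + (1.25)·(1.25) + (-1.75)·(-1.75) + (3.25)·(3.25)) / 3 = 22.75/3 = 7.5833

S is symmetric (S[j,i] = S[i,j]). Assembling:

S = [[7.5833, 5.9167],
 [5.9167, 7.5833]]


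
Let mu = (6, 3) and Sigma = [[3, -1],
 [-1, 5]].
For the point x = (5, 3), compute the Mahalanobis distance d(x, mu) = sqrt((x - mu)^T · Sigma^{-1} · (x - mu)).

Step 1 — centre the observation: (x - mu) = (-1, 0).

Step 2 — invert Sigma. det(Sigma) = 3·5 - (-1)² = 14.
  Sigma^{-1} = (1/det) · [[d, -b], [-b, a]] = [[0.3571, 0.0714],
 [0.0714, 0.2143]].

Step 3 — form the quadratic (x - mu)^T · Sigma^{-1} · (x - mu):
  Sigma^{-1} · (x - mu) = (-0.3571, -0.0714).
  (x - mu)^T · [Sigma^{-1} · (x - mu)] = (-1)·(-0.3571) + (0)·(-0.0714) = 0.3571.

Step 4 — take square root: d = √(0.3571) ≈ 0.5976.

d(x, mu) = √(0.3571) ≈ 0.5976


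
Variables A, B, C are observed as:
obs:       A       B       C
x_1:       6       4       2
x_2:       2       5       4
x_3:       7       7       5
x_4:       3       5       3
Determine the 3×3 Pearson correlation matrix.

Step 1 — column means:
  mean(A) = (6 + 2 + 7 + 3) / 4 = 18/4 = 4.5
  mean(B) = (4 + 5 + 7 + 5) / 4 = 21/4 = 5.25
  mean(C) = (2 + 4 + 5 + 3) / 4 = 14/4 = 3.5

Step 2 — sample variances and covariances s[i,j] = (1/(n-1)) · Σ_k (x_{k,i} - mean_i) · (x_{k,j} - mean_j), with n-1 = 3:
  s[A,A] = ((1.5)·(1.5) + (-2.5)·(-2.5) + (2.5)·(2.5) + (-1.5)·(-1.5)) / 3 = 17/3 = 5.6667
  s[A,B] = ((1.5)·(-1.25) + (-2.5)·(-0.25) + (2.5)·(1.75) + (-1.5)·(-0.25)) / 3 = 3.5/3 = 1.1667
  s[A,C] = ((1.5)·(-1.5) + (-2.5)·(0.5) + (2.5)·(1.5) + (-1.5)·(-0.5)) / 3 = 1/3 = 0.3333
  s[B,B] = ((-1.25)·(-1.25) + (-0.25)·(-0.25) + (1.75)·(1.75) + (-0.25)·(-0.25)) / 3 = 4.75/3 = 1.5833
  s[B,C] = ((-1.25)·(-1.5) + (-0.25)·(0.5) + (1.75)·(1.5) + (-0.25)·(-0.5)) / 3 = 4.5/3 = 1.5
  s[C,C] = ((-1.5)·(-1.5) + (0.5)·(0.5) + (1.5)·(1.5) + (-0.5)·(-0.5)) / 3 = 5/3 = 1.6667
  Sample standard deviations s_i = √(s[i,i]):
  s(A) = √(5.6667) = 2.3805
  s(B) = √(1.5833) = 1.2583
  s(C) = √(1.6667) = 1.291

Step 3 — r_{ij} = s_{ij} / (s_i · s_j):
  r[A,A] = 1 (diagonal).
  r[A,B] = 1.1667 / (2.3805 · 1.2583) = 1.1667 / 2.9954 = 0.3895
  r[A,C] = 0.3333 / (2.3805 · 1.291) = 0.3333 / 3.0732 = 0.1085
  r[B,B] = 1 (diagonal).
  r[B,C] = 1.5 / (1.2583 · 1.291) = 1.5 / 1.6245 = 0.9234
  r[C,C] = 1 (diagonal).

R is symmetric with unit diagonal. Assembling:

R = [[1, 0.3895, 0.1085],
 [0.3895, 1, 0.9234],
 [0.1085, 0.9234, 1]]


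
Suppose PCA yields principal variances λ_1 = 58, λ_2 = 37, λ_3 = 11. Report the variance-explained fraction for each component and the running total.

Step 1 — total variance = trace(Sigma) = Σ λ_i = 58 + 37 + 11 = 106.

Step 2 — fraction explained by component i = λ_i / Σ λ:
  PC1: 58/106 = 0.5472
  PC2: 37/106 = 0.3491
  PC3: 11/106 = 0.1038

Step 3 — cumulative fraction after k components = (λ_1 + ... + λ_k) / Σ λ:
  k = 1: 58/106 = 0.5472
  k = 2: (58 + 37)/106 = 95/106 = 0.8962
  k = 3: (58 + 37 + 11)/106 = 106/106 = 1

Summary (fraction, with percent):

explained: PC1 0.5472 (54.72%), PC2 0.3491 (34.91%), PC3 0.1038 (10.38%);  cumulative: 0.5472, 0.8962, 1


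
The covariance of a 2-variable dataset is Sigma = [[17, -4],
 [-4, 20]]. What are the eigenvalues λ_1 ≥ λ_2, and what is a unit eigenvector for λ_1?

Step 1 — characteristic polynomial of 2×2 Sigma:
  det(Sigma - λI) = λ² - trace · λ + det = 0.
  trace = 17 + 20 = 37, det = 17·20 - (-4)² = 324.
Step 2 — discriminant:
  Δ = trace² - 4·det = 1369 - 1296 = 73.
Step 3 — eigenvalues:
  λ = (trace ± √Δ)/2 = (37 ± 8.544)/2,
  λ_1 = 22.772,  λ_2 = 14.228.

Step 4 — unit eigenvector for λ_1: solve (Sigma - λ_1 I)v = 0. First row:
  (17 - 22.772)·v_x + (-4)·v_y = 0, i.e. (-5.772)·v_x + (-4)·v_y = 0,
  so v ∝ (b, λ_1 - a) = (-4, 5.772); multiply by -1 so the first entry is positive: u = (4, -5.772).
  ||u|| = √((4)² + (-5.772)²) = √(49.316) ≈ 7.0225,
  v_1 = u/||u|| ≈ (0.5696, -0.8219) (||v_1|| = 1).

λ_1 = 22.772,  λ_2 = 14.228;  v_1 ≈ (0.5696, -0.8219)


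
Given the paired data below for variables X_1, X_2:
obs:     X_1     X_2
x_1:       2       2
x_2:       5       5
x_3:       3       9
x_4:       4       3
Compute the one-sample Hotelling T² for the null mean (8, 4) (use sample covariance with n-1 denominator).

Step 1 — sample mean vector:
  mean(X_1) = (2 + 5 + 3 + 4) / 4 = 14/4 = 3.5
  mean(X_2) = (2 + 5 + 9 + 3) / 4 = 19/4 = 4.75
  x̄ = (3.5, 4.75),  deviation x̄ - mu_0 = (3.5, 4.75) - (8, 4) = (-4.5, 0.75).

Step 2 — sample covariance matrix, S[i,j] = (1/(n-1)) · Σ_k (x_{k,i} - mean_i) · (x_{k,j} - mean_j), divisor n-1 = 3:
  S[X_1,X_1] = ((-1.5)·(-1.5) + (1.5)·(1.5) + (-0.5)·(-0.5) + (0.5)·(0.5)) / 3 = 5/3 = 1.6667
  S[X_1,X_2] = ((-1.5)·(-2.75) + (1.5)·(0.25) + (-0.5)·(4.25) + (0.5)·(-1.75)) / 3 = 1.5/3 = 0.5
  S[X_2,X_2] = ((-2.75)·(-2.75) + (0.25)·(0.25) + (4.25)·(4.25) + (-1.75)·(-1.75)) / 3 = 28.75/3 = 9.5833
  S = [[1.6667, 0.5],
 [0.5, 9.5833]].

Step 3 — invert S. det(S) = 1.6667·9.5833 - (0.5)² = 15.7222.
  S^{-1} = (1/det) · [[d, -b], [-b, a]] = [[0.6095, -0.0318],
 [-0.0318, 0.106]].

Step 4 — quadratic form (x̄ - mu_0)^T · S^{-1} · (x̄ - mu_0):
  S^{-1} · (x̄ - mu_0) = (-2.7668, 0.2226),
  (x̄ - mu_0)^T · [...] = (-4.5)·(-2.7668) + (0.75)·(0.2226) = 12.6175.

Step 5 — scale by n: T² = 4 · 12.6175 = 50.47.

T² ≈ 50.47


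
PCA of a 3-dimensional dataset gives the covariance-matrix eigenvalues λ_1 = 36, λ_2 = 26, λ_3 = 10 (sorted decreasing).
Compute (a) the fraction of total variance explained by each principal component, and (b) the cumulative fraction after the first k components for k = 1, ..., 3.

Step 1 — total variance = trace(Sigma) = Σ λ_i = 36 + 26 + 10 = 72.

Step 2 — fraction explained by component i = λ_i / Σ λ:
  PC1: 36/72 = 0.5
  PC2: 26/72 = 0.3611
  PC3: 10/72 = 0.1389

Step 3 — cumulative fraction after k components = (λ_1 + ... + λ_k) / Σ λ:
  k = 1: 36/72 = 0.5
  k = 2: (36 + 26)/72 = 62/72 = 0.8611
  k = 3: (36 + 26 + 10)/72 = 72/72 = 1

Summary (fraction, with percent):

explained: PC1 0.5 (50%), PC2 0.3611 (36.11%), PC3 0.1389 (13.89%);  cumulative: 0.5, 0.8611, 1


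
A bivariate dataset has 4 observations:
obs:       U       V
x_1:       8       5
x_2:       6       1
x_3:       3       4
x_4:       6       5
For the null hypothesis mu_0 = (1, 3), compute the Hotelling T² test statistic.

Step 1 — sample mean vector:
  mean(U) = (8 + 6 + 3 + 6) / 4 = 23/4 = 5.75
  mean(V) = (5 + 1 + 4 + 5) / 4 = 15/4 = 3.75
  x̄ = (5.75, 3.75),  deviation x̄ - mu_0 = (5.75, 3.75) - (1, 3) = (4.75, 0.75).

Step 2 — sample covariance matrix, S[i,j] = (1/(n-1)) · Σ_k (x_{k,i} - mean_i) · (x_{k,j} - mean_j), divisor n-1 = 3:
  S[U,U] = ((2.25)·(2.25) + (0.25)·(0.25) + (-2.75)·(-2.75) + (0.25)·(0.25)) / 3 = 12.75/3 = 4.25
  S[U,V] = ((2.25)·(1.25) + (0.25)·(-2.75) + (-2.75)·(0.25) + (0.25)·(1.25)) / 3 = 1.75/3 = 0.5833
  S[V,V] = ((1.25)·(1.25) + (-2.75)·(-2.75) + (0.25)·(0.25) + (1.25)·(1.25)) / 3 = 10.75/3 = 3.5833
  S = [[4.25, 0.5833],
 [0.5833, 3.5833]].

Step 3 — invert S. det(S) = 4.25·3.5833 - (0.5833)² = 14.8889.
  S^{-1} = (1/det) · [[d, -b], [-b, a]] = [[0.2407, -0.0392],
 [-0.0392, 0.2854]].

Step 4 — quadratic form (x̄ - mu_0)^T · S^{-1} · (x̄ - mu_0):
  S^{-1} · (x̄ - mu_0) = (1.1138, 0.028),
  (x̄ - mu_0)^T · [...] = (4.75)·(1.1138) + (0.75)·(0.028) = 5.3116.

Step 5 — scale by n: T² = 4 · 5.3116 = 21.2463.

T² ≈ 21.2463


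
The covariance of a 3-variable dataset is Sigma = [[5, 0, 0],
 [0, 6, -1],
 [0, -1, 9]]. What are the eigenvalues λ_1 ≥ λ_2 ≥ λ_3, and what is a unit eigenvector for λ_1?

Step 1 — characteristic polynomial p(λ) = det(λI - Sigma) = λ³ - tr·λ² + c_1·λ - det, where tr = trace, c_1 = sum of the principal 2×2 minors, det = det(Sigma):
  tr = 5 + 6 + 9 = 20,
  c_1 = (5·6 - (0)²) + (5·9 - (0)²) + (6·9 - (-1)²) = 30 + 45 + 53 = 128,
  det = 5·(6·9 - (-1)²) - (0)·((0)·9 - (-1)·(0)) + (0)·((0)·(-1) - 6·(0)) = 5·(53) - (0)·(0) + (0)·(0) = 265.
  So p(λ) = λ³ - 20λ² + 128λ - 265.
Step 2 — look for an integer root (rational root theorem: any rational root is an integer divisor of 265). Testing λ = 5:
  p(5) = 125 - 500 + 640 - 265 = 0  ✓
  Dividing out (λ - 5): p(λ) = (λ - 5)(λ² - 15λ + 53).
Step 3 — remaining eigenvalues from the quadratic λ² - 15λ + 53 = 0:
  Δ = 15² - 4·53 = 225 - 212 = 13,  λ = (15 ± √13)/2 = (15 ± 3.6056)/2 ≈ 9.3028 or 5.6972.
  Sorted: λ_1 = 9.3028,  λ_2 = 5.6972,  λ_3 = 5  (check: sum = 20 = tr ✓).

Step 4 — unit eigenvector for λ_1 ≈ 9.3028: v spans the null space of (Sigma - λ_1 I), whose rows are
  r_1 = (-4.3028, 0, 0),  r_2 = (0, -3.3028, -1),  r_3 = (0, -1, -0.3028).
  v is orthogonal to every row, so take v ∝ r_1 × r_2 = ((0)·(-1) - (0)·(-3.3028), (0)·(0) - (-4.3028)·(-1), (-4.3028)·(-3.3028) - (0)·(0)) ≈ (0, -4.3028, 14.2111).
  Rescale (multiply by -1 so the first nonzero entry is positive): u = (0, 4.3028, -14.2111).
  ||u|| = √((0)² + (4.3028)² + (-14.2111)²) = √(220.4693) ≈ 14.8482,  v_1 = u/||u|| ≈ (0, 0.2898, -0.9571) (||v_1|| = 1).

λ_1 = 9.3028,  λ_2 = 5.6972,  λ_3 = 5;  v_1 ≈ (0, 0.2898, -0.9571)


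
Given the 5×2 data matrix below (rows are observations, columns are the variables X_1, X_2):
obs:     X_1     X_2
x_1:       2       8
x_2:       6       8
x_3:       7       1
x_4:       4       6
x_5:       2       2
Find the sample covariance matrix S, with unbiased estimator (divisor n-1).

Step 1 — column means:
  mean(X_1) = (2 + 6 + 7 + 4 + 2) / 5 = 21/5 = 4.2
  mean(X_2) = (8 + 8 + 1 + 6 + 2) / 5 = 25/5 = 5

Step 2 — sample covariance S[i,j] = (1/(n-1)) · Σ_k (x_{k,i} - mean_i) · (x_{k,j} - mean_j), with n-1 = 4.
  S[X_1,X_1] = ((-2.2)·(-2.2) + (1.8)·(1.8) + (2.8)·(2.8) + (-0.2)·(-0.2) + (-2.2)·(-2.2)) / 4 = 20.8/4 = 5.2
  S[X_1,X_2] = ((-2.2)·(3) + (1.8)·(3) + (2.8)·(-4) + (-0.2)·(1) + (-2.2)·(-3)) / 4 = -6/4 = -1.5
  S[X_2,X_2] = ((3)·(3) + (3)·(3) + (-4)·(-4) + (1)·(1) + (-3)·(-3)) / 4 = 44/4 = 11

S is symmetric (S[j,i] = S[i,j]). Assembling:

S = [[5.2, -1.5],
 [-1.5, 11]]


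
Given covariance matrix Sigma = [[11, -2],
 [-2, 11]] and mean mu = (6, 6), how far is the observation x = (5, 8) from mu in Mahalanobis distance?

Step 1 — centre the observation: (x - mu) = (-1, 2).

Step 2 — invert Sigma. det(Sigma) = 11·11 - (-2)² = 117.
  Sigma^{-1} = (1/det) · [[d, -b], [-b, a]] = [[0.094, 0.0171],
 [0.0171, 0.094]].

Step 3 — form the quadratic (x - mu)^T · Sigma^{-1} · (x - mu):
  Sigma^{-1} · (x - mu) = (-0.0598, 0.1709).
  (x - mu)^T · [Sigma^{-1} · (x - mu)] = (-1)·(-0.0598) + (2)·(0.1709) = 0.4017.

Step 4 — take square root: d = √(0.4017) ≈ 0.6338.

d(x, mu) = √(0.4017) ≈ 0.6338


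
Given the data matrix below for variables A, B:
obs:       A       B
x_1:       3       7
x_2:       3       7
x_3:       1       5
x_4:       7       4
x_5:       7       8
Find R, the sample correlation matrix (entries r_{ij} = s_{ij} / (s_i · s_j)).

Step 1 — column means:
  mean(A) = (3 + 3 + 1 + 7 + 7) / 5 = 21/5 = 4.2
  mean(B) = (7 + 7 + 5 + 4 + 8) / 5 = 31/5 = 6.2

Step 2 — sample variances and covariances s[i,j] = (1/(n-1)) · Σ_k (x_{k,i} - mean_i) · (x_{k,j} - mean_j), with n-1 = 4:
  s[A,A] = ((-1.2)·(-1.2) + (-1.2)·(-1.2) + (-3.2)·(-3.2) + (2.8)·(2.8) + (2.8)·(2.8)) / 4 = 28.8/4 = 7.2
  s[A,B] = ((-1.2)·(0.8) + (-1.2)·(0.8) + (-3.2)·(-1.2) + (2.8)·(-2.2) + (2.8)·(1.8)) / 4 = 0.8/4 = 0.2
  s[B,B] = ((0.8)·(0.8) + (0.8)·(0.8) + (-1.2)·(-1.2) + (-2.2)·(-2.2) + (1.8)·(1.8)) / 4 = 10.8/4 = 2.7
  Sample standard deviations s_i = √(s[i,i]):
  s(A) = √(7.2) = 2.6833
  s(B) = √(2.7) = 1.6432

Step 3 — r_{ij} = s_{ij} / (s_i · s_j):
  r[A,A] = 1 (diagonal).
  r[A,B] = 0.2 / (2.6833 · 1.6432) = 0.2 / 4.4091 = 0.0454
  r[B,B] = 1 (diagonal).

R is symmetric with unit diagonal. Assembling:

R = [[1, 0.0454],
 [0.0454, 1]]


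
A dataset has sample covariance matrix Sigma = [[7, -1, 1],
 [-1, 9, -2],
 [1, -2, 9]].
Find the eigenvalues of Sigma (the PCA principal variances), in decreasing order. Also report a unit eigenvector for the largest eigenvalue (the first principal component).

Step 1 — characteristic polynomial p(λ) = det(λI - Sigma) = λ³ - tr·λ² + c_1·λ - det, where tr = trace, c_1 = sum of the principal 2×2 minors, det = det(Sigma):
  tr = 7 + 9 + 9 = 25,
  c_1 = (7·9 - (-1)²) + (7·9 - (1)²) + (9·9 - (-2)²) = 62 + 62 + 77 = 201,
  det = 7·(9·9 - (-2)²) - (-1)·((-1)·9 - (-2)·(1)) + (1)·((-1)·(-2) - 9·(1)) = 7·(77) - (-1)·(-7) + (1)·(-7) = 525.
  So p(λ) = λ³ - 25λ² + 201λ - 525.
Step 2 — look for an integer root (rational root theorem: any rational root is an integer divisor of 525). Testing λ = 7:
  p(7) = 343 - 1225 + 1407 - 525 = 0  ✓
  Dividing out (λ - 7): p(λ) = (λ - 7)(λ² - 18λ + 75).
Step 3 — remaining eigenvalues from the quadratic λ² - 18λ + 75 = 0:
  Δ = 18² - 4·75 = 324 - 300 = 24,  λ = (18 ± √24)/2 = (18 ± 4.899)/2 ≈ 11.4495 or 6.5505.
  Sorted: λ_1 = 11.4495,  λ_2 = 7,  λ_3 = 6.5505  (check: sum = 25 = tr ✓).

Step 4 — unit eigenvector for λ_1 ≈ 11.4495: v spans the null space of (Sigma - λ_1 I), whose rows are
  r_1 = (-4.4495, -1, 1),  r_2 = (-1, -2.4495, -2),  r_3 = (1, -2, -2.4495).
  v is orthogonal to every row, so take v ∝ r_1 × r_2 = ((-1)·(-2) - (1)·(-2.4495), (1)·(-1) - (-4.4495)·(-2), (-4.4495)·(-2.4495) - (-1)·(-1)) ≈ (4.4495, -9.899, 9.899).
  Let u = (4.4495, -9.899, 9.899).
  ||u|| = √((4.4495)² + (-9.899)² + (9.899)²) = √(215.7775) ≈ 14.6894,  v_1 = u/||u|| ≈ (0.3029, -0.6739, 0.6739) (||v_1|| = 1).

λ_1 = 11.4495,  λ_2 = 7,  λ_3 = 6.5505;  v_1 ≈ (0.3029, -0.6739, 0.6739)


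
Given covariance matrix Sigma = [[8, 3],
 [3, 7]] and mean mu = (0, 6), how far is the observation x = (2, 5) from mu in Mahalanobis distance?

Step 1 — centre the observation: (x - mu) = (2, -1).

Step 2 — invert Sigma. det(Sigma) = 8·7 - (3)² = 47.
  Sigma^{-1} = (1/det) · [[d, -b], [-b, a]] = [[0.1489, -0.0638],
 [-0.0638, 0.1702]].

Step 3 — form the quadratic (x - mu)^T · Sigma^{-1} · (x - mu):
  Sigma^{-1} · (x - mu) = (0.3617, -0.2979).
  (x - mu)^T · [Sigma^{-1} · (x - mu)] = (2)·(0.3617) + (-1)·(-0.2979) = 1.0213.

Step 4 — take square root: d = √(1.0213) ≈ 1.0106.

d(x, mu) = √(1.0213) ≈ 1.0106


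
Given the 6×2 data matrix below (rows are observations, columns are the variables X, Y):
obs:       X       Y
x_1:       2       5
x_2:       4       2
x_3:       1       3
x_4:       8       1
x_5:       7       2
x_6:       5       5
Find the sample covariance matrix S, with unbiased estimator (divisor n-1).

Step 1 — column means:
  mean(X) = (2 + 4 + 1 + 8 + 7 + 5) / 6 = 27/6 = 4.5
  mean(Y) = (5 + 2 + 3 + 1 + 2 + 5) / 6 = 18/6 = 3

Step 2 — sample covariance S[i,j] = (1/(n-1)) · Σ_k (x_{k,i} - mean_i) · (x_{k,j} - mean_j), with n-1 = 5.
  S[X,X] = ((-2.5)·(-2.5) + (-0.5)·(-0.5) + (-3.5)·(-3.5) + (3.5)·(3.5) + (2.5)·(2.5) + (0.5)·(0.5)) / 5 = 37.5/5 = 7.5
  S[X,Y] = ((-2.5)·(2) + (-0.5)·(-1) + (-3.5)·(0) + (3.5)·(-2) + (2.5)·(-1) + (0.5)·(2)) / 5 = -13/5 = -2.6
  S[Y,Y] = ((2)·(2) + (-1)·(-1) + (0)·(0) + (-2)·(-2) + (-1)·(-1) + (2)·(2)) / 5 = 14/5 = 2.8

S is symmetric (S[j,i] = S[i,j]). Assembling:

S = [[7.5, -2.6],
 [-2.6, 2.8]]


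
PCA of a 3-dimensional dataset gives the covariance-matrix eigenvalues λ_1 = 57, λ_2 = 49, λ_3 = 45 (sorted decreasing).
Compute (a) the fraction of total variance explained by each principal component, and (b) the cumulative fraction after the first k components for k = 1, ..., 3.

Step 1 — total variance = trace(Sigma) = Σ λ_i = 57 + 49 + 45 = 151.

Step 2 — fraction explained by component i = λ_i / Σ λ:
  PC1: 57/151 = 0.3775
  PC2: 49/151 = 0.3245
  PC3: 45/151 = 0.298

Step 3 — cumulative fraction after k components = (λ_1 + ... + λ_k) / Σ λ:
  k = 1: 57/151 = 0.3775
  k = 2: (57 + 49)/151 = 106/151 = 0.702
  k = 3: (57 + 49 + 45)/151 = 151/151 = 1

Summary (fraction, with percent):

explained: PC1 0.3775 (37.75%), PC2 0.3245 (32.45%), PC3 0.298 (29.8%);  cumulative: 0.3775, 0.702, 1
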